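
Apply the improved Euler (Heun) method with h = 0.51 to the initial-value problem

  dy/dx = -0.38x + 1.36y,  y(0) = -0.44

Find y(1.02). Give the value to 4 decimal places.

-1.9241

Heun: k1 = f(x_n, y_n); k2 = f(x_n + h, y_n + h·k1); y_{n+1} = y_n + (h/2)·(k1 + k2).
x=0.000000, y=-0.440000:
  k1 = f(0.000000, -0.440000) = -0.598400
  k2 = f(0.510000, -0.745184) = -1.207250
  y ← -0.440000 + (0.51/2)·(-0.598400 + (-1.207250)) = -0.900441
x=0.510000, y=-0.900441:
  k1 = f(0.510000, -0.900441) = -1.418400
  k2 = f(1.020000, -1.623825) = -2.596001
  y ← -0.900441 + (0.51/2)·(-1.418400 + (-2.596001)) = -1.924113
y(1.02) ≈ -1.9241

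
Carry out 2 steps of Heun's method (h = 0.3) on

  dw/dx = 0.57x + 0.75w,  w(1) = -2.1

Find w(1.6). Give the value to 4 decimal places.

Heun: k1 = f(x_n, w_n); k2 = f(x_n + h, w_n + h·k1); w_{n+1} = w_n + (h/2)·(k1 + k2).
x=1.000000, w=-2.100000:
  k1 = f(1.000000, -2.100000) = -1.005000
  k2 = f(1.300000, -2.401500) = -1.060125
  w ← -2.100000 + (0.3/2)·(-1.005000 + (-1.060125)) = -2.409769
x=1.300000, w=-2.409769:
  k1 = f(1.300000, -2.409769) = -1.066327
  k2 = f(1.600000, -2.729667) = -1.135250
  w ← -2.409769 + (0.3/2)·(-1.066327 + (-1.135250)) = -2.740005
w(1.6) ≈ -2.7400

-2.7400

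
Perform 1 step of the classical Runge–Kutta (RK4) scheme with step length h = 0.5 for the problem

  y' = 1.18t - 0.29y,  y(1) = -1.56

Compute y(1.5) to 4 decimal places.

-0.6596

RK4: k1 = f(t_n, y_n); k2 = f(t_n + h/2, y_n + (h/2)·k1); k3 = f(t_n + h/2, y_n + (h/2)·k2); k4 = f(t_n + h, y_n + h·k3); y_{n+1} = y_n + (h/6)·(k1 + 2k2 + 2k3 + k4).
t=1.000000, y=-1.560000:
  k1 = f(1.000000, -1.560000) = 1.632400
  k2 = f(1.250000, -1.151900) = 1.809051
  k3 = f(1.250000, -1.107737) = 1.796244
  k4 = f(1.500000, -0.661878) = 1.961945
  y ← -1.560000 + (0.5/6)·(k1 + 2k2 + 2k3 + k4) = -0.659589
y(1.5) ≈ -0.6596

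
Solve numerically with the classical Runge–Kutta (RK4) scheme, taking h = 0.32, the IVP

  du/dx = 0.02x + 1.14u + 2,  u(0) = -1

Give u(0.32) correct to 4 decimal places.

-0.6668

RK4: k1 = f(x_n, u_n); k2 = f(x_n + h/2, u_n + (h/2)·k1); k3 = f(x_n + h/2, u_n + (h/2)·k2); k4 = f(x_n + h, u_n + h·k3); u_{n+1} = u_n + (h/6)·(k1 + 2k2 + 2k3 + k4).
x=0.000000, u=-1.000000:
  k1 = f(0.000000, -1.000000) = 0.860000
  k2 = f(0.160000, -0.862400) = 1.020064
  k3 = f(0.160000, -0.836790) = 1.049260
  k4 = f(0.320000, -0.664237) = 1.249170
  u ← -1.000000 + (0.32/6)·(k1 + 2k2 + 2k3 + k4) = -0.666783
u(0.32) ≈ -0.6668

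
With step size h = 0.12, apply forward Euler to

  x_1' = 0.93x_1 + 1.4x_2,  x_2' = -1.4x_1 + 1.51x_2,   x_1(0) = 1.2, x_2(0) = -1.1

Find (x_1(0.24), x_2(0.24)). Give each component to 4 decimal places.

Euler on (x_1,x_2): x_1_{n+1} = x_1_n + h·x_1', x_2_{n+1} = x_2_n + h·x_2'.
0.000000: (1.200000, -1.100000); f=(-0.424000, -3.341000) → (1.149120, -1.500920)
0.120000: (1.149120, -1.500920); f=(-1.032606, -3.875157) → (1.025207, -1.965939)
(x_1(0.24), x_2(0.24)) ≈ (1.0252, -1.9659)

1.0252, -1.9659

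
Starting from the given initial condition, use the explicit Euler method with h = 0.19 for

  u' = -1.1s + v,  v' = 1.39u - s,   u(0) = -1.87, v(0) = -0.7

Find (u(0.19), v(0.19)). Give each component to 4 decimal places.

Euler on (u,v): u_{n+1} = u_n + h·u', v_{n+1} = v_n + h·v'.
0.000000: (-1.870000, -0.700000); f=(-0.700000, -2.599300) → (-2.003000, -1.193867)
(u(0.19), v(0.19)) ≈ (-2.0030, -1.1939)

-2.0030, -1.1939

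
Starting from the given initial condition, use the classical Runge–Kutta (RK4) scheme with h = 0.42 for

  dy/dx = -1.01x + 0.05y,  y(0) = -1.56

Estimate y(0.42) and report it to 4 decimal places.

-1.6828

RK4: k1 = f(x_n, y_n); k2 = f(x_n + h/2, y_n + (h/2)·k1); k3 = f(x_n + h/2, y_n + (h/2)·k2); k4 = f(x_n + h, y_n + h·k3); y_{n+1} = y_n + (h/6)·(k1 + 2k2 + 2k3 + k4).
x=0.000000, y=-1.560000:
  k1 = f(0.000000, -1.560000) = -0.078000
  k2 = f(0.210000, -1.576380) = -0.290919
  k3 = f(0.210000, -1.621093) = -0.293155
  k4 = f(0.420000, -1.683125) = -0.508356
  y ← -1.560000 + (0.42/6)·(k1 + 2k2 + 2k3 + k4) = -1.682815
y(0.42) ≈ -1.6828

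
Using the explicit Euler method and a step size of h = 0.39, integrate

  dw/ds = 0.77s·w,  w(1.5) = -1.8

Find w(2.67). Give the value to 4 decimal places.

-6.8948

Euler: w_{n+1} = w_n + h·f(s_n, w_n).
s=1.500000, w=-1.800000: f=-2.079000 → w ← -1.800000 + 0.39·(-2.079000) = -2.610810
s=1.890000, w=-2.610810: f=-3.799512 → w ← -2.610810 + 0.39·(-3.799512) = -4.092620
s=2.280000, w=-4.092620: f=-7.185003 → w ← -4.092620 + 0.39·(-7.185003) = -6.894771
w(2.67) ≈ -6.8948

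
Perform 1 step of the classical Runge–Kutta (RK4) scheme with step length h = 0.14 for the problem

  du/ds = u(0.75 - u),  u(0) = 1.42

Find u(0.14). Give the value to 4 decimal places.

RK4: k1 = f(s_n, u_n); k2 = f(s_n + h/2, u_n + (h/2)·k1); k3 = f(s_n + h/2, u_n + (h/2)·k2); k4 = f(s_n + h, u_n + h·k3); u_{n+1} = u_n + (h/6)·(k1 + 2k2 + 2k3 + k4).
s=0.000000, u=1.420000:
  k1 = f(0.000000, 1.420000) = -0.951400
  k2 = f(0.070000, 1.353402) = -0.816645
  k3 = f(0.070000, 1.362835) = -0.835193
  k4 = f(0.140000, 1.303073) = -0.720695
  u ← 1.420000 + (0.14/6)·(k1 + 2k2 + 2k3 + k4) = 1.303899
u(0.14) ≈ 1.3039

1.3039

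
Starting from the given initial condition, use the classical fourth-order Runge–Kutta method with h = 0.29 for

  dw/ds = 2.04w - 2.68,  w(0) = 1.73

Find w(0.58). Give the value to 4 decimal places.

2.6718

RK4: k1 = f(s_n, w_n); k2 = f(s_n + h/2, w_n + (h/2)·k1); k3 = f(s_n + h/2, w_n + (h/2)·k2); k4 = f(s_n + h, w_n + h·k3); w_{n+1} = w_n + (h/6)·(k1 + 2k2 + 2k3 + k4).
s=0.000000, w=1.730000:
  k1 = f(0.000000, 1.730000) = 0.849200
  k2 = f(0.145000, 1.853134) = 1.100393
  k3 = f(0.145000, 1.889557) = 1.174696
  k4 = f(0.290000, 2.070662) = 1.544150
  w ← 1.730000 + (0.29/6)·(k1 + 2k2 + 2k3 + k4) = 2.065604
s=0.290000, w=2.065604:
  k1 = f(0.290000, 2.065604) = 1.533832
  k2 = f(0.435000, 2.288010) = 1.987540
  k3 = f(0.435000, 2.353797) = 2.121746
  k4 = f(0.580000, 2.680910) = 2.789057
  w ← 2.065604 + (0.29/6)·(k1 + 2k2 + 2k3 + k4) = 2.671775
w(0.58) ≈ 2.6718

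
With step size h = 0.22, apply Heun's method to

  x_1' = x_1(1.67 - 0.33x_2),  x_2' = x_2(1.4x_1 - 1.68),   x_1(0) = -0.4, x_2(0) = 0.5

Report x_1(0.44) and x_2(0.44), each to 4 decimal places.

Heun on (x_1,x_2): k1 = f(t_n, state_n); k2 = f(t_n + h, state_n + h·k1); state_{n+1} = state_n + (h/2)·(k1 + k2).
0.000000: (-0.400000, 0.500000)
  k1 = (-0.602000, -1.120000)
  predictor → (-0.532440, 0.253600)
  k2 = (-0.844616, -0.615085)
  → (-0.559128, 0.309141)
0.220000: (-0.559128, 0.309141)
  k1 = (-0.876703, -0.761345)
  predictor → (-0.752002, 0.141645)
  k2 = (-1.220693, -0.387087)
  → (-0.789841, 0.182813)
(x_1(0.44), x_2(0.44)) ≈ (-0.7898, 0.1828)

-0.7898, 0.1828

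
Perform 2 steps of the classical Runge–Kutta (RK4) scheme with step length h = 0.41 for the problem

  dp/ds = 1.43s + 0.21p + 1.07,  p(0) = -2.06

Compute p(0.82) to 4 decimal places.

-0.9800

RK4: k1 = f(s_n, p_n); k2 = f(s_n + h/2, p_n + (h/2)·k1); k3 = f(s_n + h/2, p_n + (h/2)·k2); k4 = f(s_n + h, p_n + h·k3); p_{n+1} = p_n + (h/6)·(k1 + 2k2 + 2k3 + k4).
s=0.000000, p=-2.060000:
  k1 = f(0.000000, -2.060000) = 0.637400
  k2 = f(0.205000, -1.929333) = 0.957990
  k3 = f(0.205000, -1.863612) = 0.971791
  k4 = f(0.410000, -1.661565) = 1.307371
  p ← -2.060000 + (0.41/6)·(k1 + 2k2 + 2k3 + k4) = -1.663370
s=0.410000, p=-1.663370:
  k1 = f(0.410000, -1.663370) = 1.306992
  k2 = f(0.615000, -1.395437) = 1.656408
  k3 = f(0.615000, -1.323807) = 1.671451
  k4 = f(0.820000, -0.978076) = 2.037204
  p ← -1.663370 + (0.41/6)·(k1 + 2k2 + 2k3 + k4) = -0.980043
p(0.82) ≈ -0.9800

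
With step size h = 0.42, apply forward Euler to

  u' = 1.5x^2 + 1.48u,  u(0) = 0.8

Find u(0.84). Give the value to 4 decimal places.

2.2148

Euler: u_{n+1} = u_n + h·f(x_n, u_n).
x=0.000000, u=0.800000: f=1.184000 → u ← 0.800000 + 0.42·1.184000 = 1.297280
x=0.420000, u=1.297280: f=2.184574 → u ← 1.297280 + 0.42·2.184574 = 2.214801
u(0.84) ≈ 2.2148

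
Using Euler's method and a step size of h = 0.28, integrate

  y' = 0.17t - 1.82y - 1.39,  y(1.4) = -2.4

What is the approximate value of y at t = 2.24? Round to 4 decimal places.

Euler: y_{n+1} = y_n + h·f(t_n, y_n).
t=1.400000, y=-2.400000: f=3.216000 → y ← -2.400000 + 0.28·3.216000 = -1.499520
t=1.680000, y=-1.499520: f=1.624726 → y ← -1.499520 + 0.28·1.624726 = -1.044597
t=1.960000, y=-1.044597: f=0.844366 → y ← -1.044597 + 0.28·0.844366 = -0.808174
y(2.24) ≈ -0.8082

-0.8082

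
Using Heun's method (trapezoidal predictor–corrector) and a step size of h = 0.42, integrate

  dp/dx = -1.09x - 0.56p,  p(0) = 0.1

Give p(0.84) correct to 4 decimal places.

Heun: k1 = f(x_n, p_n); k2 = f(x_n + h, p_n + h·k1); p_{n+1} = p_n + (h/2)·(k1 + k2).
x=0.000000, p=0.100000:
  k1 = f(0.000000, 0.100000) = -0.056000
  k2 = f(0.420000, 0.076480) = -0.500629
  p ← 0.100000 + (0.42/2)·(-0.056000 + (-0.500629)) = -0.016892
x=0.420000, p=-0.016892:
  k1 = f(0.420000, -0.016892) = -0.448340
  k2 = f(0.840000, -0.205195) = -0.800691
  p ← -0.016892 + (0.42/2)·(-0.448340 + (-0.800691)) = -0.279189
p(0.84) ≈ -0.2792

-0.2792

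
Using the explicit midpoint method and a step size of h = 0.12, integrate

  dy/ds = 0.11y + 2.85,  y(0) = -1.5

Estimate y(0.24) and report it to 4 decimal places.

Midpoint: k1 = f(s_n, y_n); k2 = f(s_n + h/2, y_n + (h/2)·k1); y_{n+1} = y_n + h·k2.
s=0.000000, y=-1.500000:
  k1 = f(0.000000, -1.500000) = 2.685000
  k2 = f(0.060000, -1.338900) = 2.702721
  y ← -1.500000 + 0.12·2.702721 = -1.175673
s=0.120000, y=-1.175673:
  k1 = f(0.120000, -1.175673) = 2.720676
  k2 = f(0.180000, -1.012433) = 2.738632
  y ← -1.175673 + 0.12·2.738632 = -0.847038
y(0.24) ≈ -0.8470

-0.8470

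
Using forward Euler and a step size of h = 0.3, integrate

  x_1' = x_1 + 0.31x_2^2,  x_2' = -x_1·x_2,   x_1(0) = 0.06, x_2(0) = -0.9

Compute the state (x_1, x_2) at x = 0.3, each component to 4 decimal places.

0.1533, -0.8838

Euler on (x_1,x_2): x_1_{n+1} = x_1_n + h·x_1', x_2_{n+1} = x_2_n + h·x_2'.
0.000000: (0.060000, -0.900000); f=(0.311100, 0.054000) → (0.153330, -0.883800)
(x_1(0.3), x_2(0.3)) ≈ (0.1533, -0.8838)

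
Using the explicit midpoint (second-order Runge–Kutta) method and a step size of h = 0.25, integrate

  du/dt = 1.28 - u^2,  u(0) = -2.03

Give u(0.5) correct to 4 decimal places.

Midpoint: k1 = f(t_n, u_n); k2 = f(t_n + h/2, u_n + (h/2)·k1); u_{n+1} = u_n + h·k2.
t=0.000000, u=-2.030000:
  k1 = f(0.000000, -2.030000) = -2.840900
  k2 = f(0.125000, -2.385112) = -4.408762
  u ← -2.030000 + 0.25·(-4.408762) = -3.132190
t=0.250000, u=-3.132190:
  k1 = f(0.250000, -3.132190) = -8.530617
  k2 = f(0.375000, -4.198518) = -16.347549
  u ← -3.132190 + 0.25·(-16.347549) = -7.219078
u(0.5) ≈ -7.2191

-7.2191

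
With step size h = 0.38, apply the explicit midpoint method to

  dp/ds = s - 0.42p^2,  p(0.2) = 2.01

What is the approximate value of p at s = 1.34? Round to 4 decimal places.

1.6293

Midpoint: k1 = f(s_n, p_n); k2 = f(s_n + h/2, p_n + (h/2)·k1); p_{n+1} = p_n + h·k2.
s=0.200000, p=2.010000:
  k1 = f(0.200000, 2.010000) = -1.496842
  k2 = f(0.390000, 1.725600) = -0.860632
  p ← 2.010000 + 0.38·(-0.860632) = 1.682960
s=0.580000, p=1.682960:
  k1 = f(0.580000, 1.682960) = -0.609589
  k2 = f(0.770000, 1.567138) = -0.261487
  p ← 1.682960 + 0.38·(-0.261487) = 1.583595
s=0.960000, p=1.583595:
  k1 = f(0.960000, 1.583595) = -0.093264
  k2 = f(1.150000, 1.565875) = 0.120176
  p ← 1.583595 + 0.38·0.120176 = 1.629261
p(1.34) ≈ 1.6293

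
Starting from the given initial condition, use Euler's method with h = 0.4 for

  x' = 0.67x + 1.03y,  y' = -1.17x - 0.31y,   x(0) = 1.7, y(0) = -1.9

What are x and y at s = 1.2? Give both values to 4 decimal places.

-0.2305, -2.7909

Euler on (x,y): x_{n+1} = x_n + h·x', y_{n+1} = y_n + h·y'.
0.000000: (1.700000, -1.900000); f=(-0.818000, -1.400000) → (1.372800, -2.460000)
0.400000: (1.372800, -2.460000); f=(-1.614024, -0.843576) → (0.727190, -2.797430)
0.800000: (0.727190, -2.797430); f=(-2.394136, 0.016391) → (-0.230464, -2.790874)
(x(1.2), y(1.2)) ≈ (-0.2305, -2.7909)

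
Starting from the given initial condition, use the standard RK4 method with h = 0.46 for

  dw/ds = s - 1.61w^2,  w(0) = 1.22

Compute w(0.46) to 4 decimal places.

0.7074

RK4: k1 = f(s_n, w_n); k2 = f(s_n + h/2, w_n + (h/2)·k1); k3 = f(s_n + h/2, w_n + (h/2)·k2); k4 = f(s_n + h, w_n + h·k3); w_{n+1} = w_n + (h/6)·(k1 + 2k2 + 2k3 + k4).
s=0.000000, w=1.220000:
  k1 = f(0.000000, 1.220000) = -2.396324
  k2 = f(0.230000, 0.668845) = -0.490240
  k3 = f(0.230000, 1.107245) = -1.743845
  k4 = f(0.460000, 0.417831) = 0.178922
  w ← 1.220000 + (0.46/6)·(k1 + 2k2 + 2k3 + k4) = 0.707439
w(0.46) ≈ 0.7074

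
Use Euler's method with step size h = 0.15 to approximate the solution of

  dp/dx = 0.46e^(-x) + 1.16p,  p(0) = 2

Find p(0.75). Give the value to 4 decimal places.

4.8475

Euler: p_{n+1} = p_n + h·f(x_n, p_n).
x=0.000000, p=2.000000: f=2.780000 → p ← 2.000000 + 0.15·2.780000 = 2.417000
x=0.150000, p=2.417000: f=3.199646 → p ← 2.417000 + 0.15·3.199646 = 2.896947
x=0.300000, p=2.896947: f=3.701235 → p ← 2.896947 + 0.15·3.701235 = 3.452132
x=0.450000, p=3.452132: f=4.297782 → p ← 3.452132 + 0.15·4.297782 = 4.096799
x=0.600000, p=4.096799: f=5.004741 → p ← 4.096799 + 0.15·5.004741 = 4.847510
p(0.75) ≈ 4.8475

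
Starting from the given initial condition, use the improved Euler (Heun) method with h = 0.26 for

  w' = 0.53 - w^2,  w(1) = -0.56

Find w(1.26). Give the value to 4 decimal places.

Heun: k1 = f(x_n, w_n); k2 = f(x_n + h, w_n + h·k1); w_{n+1} = w_n + (h/2)·(k1 + k2).
x=1.000000, w=-0.560000:
  k1 = f(1.000000, -0.560000) = 0.216400
  k2 = f(1.260000, -0.503736) = 0.276250
  w ← -0.560000 + (0.26/2)·(0.216400 + 0.276250) = -0.495955
w(1.26) ≈ -0.4960

-0.4960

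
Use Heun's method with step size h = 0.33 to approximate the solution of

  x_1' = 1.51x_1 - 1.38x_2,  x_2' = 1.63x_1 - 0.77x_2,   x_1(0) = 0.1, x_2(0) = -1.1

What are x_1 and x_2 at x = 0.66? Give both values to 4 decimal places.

Heun on (x_1,x_2): k1 = f(x_n, state_n); k2 = f(x_n + h, state_n + h·k1); state_{n+1} = state_n + (h/2)·(k1 + k2).
0.000000: (0.100000, -1.100000)
  k1 = (1.669000, 1.010000)
  predictor → (0.650770, -0.766700)
  k2 = (2.040709, 1.651114)
  → (0.712102, -0.660916)
0.330000: (0.712102, -0.660916)
  k1 = (1.987338, 1.669632)
  predictor → (1.367924, -0.109938)
  k2 = (2.217279, 2.314367)
  → (1.405864, -0.003556)
(x_1(0.66), x_2(0.66)) ≈ (1.4059, -0.0036)

1.4059, -0.0036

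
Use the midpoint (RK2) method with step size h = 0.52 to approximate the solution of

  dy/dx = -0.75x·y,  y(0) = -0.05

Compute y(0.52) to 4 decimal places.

-0.0449

Midpoint: k1 = f(x_n, y_n); k2 = f(x_n + h/2, y_n + (h/2)·k1); y_{n+1} = y_n + h·k2.
x=0.000000, y=-0.050000:
  k1 = f(0.000000, -0.050000) = 0.000000
  k2 = f(0.260000, -0.050000) = 0.009750
  y ← -0.050000 + 0.52·0.009750 = -0.044930
y(0.52) ≈ -0.0449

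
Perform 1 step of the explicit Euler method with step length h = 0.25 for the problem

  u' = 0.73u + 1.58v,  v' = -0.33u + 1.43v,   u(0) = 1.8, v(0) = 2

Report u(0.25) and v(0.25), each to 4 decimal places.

2.9185, 2.5665

Euler on (u,v): u_{n+1} = u_n + h·u', v_{n+1} = v_n + h·v'.
0.000000: (1.800000, 2.000000); f=(4.474000, 2.266000) → (2.918500, 2.566500)
(u(0.25), v(0.25)) ≈ (2.9185, 2.5665)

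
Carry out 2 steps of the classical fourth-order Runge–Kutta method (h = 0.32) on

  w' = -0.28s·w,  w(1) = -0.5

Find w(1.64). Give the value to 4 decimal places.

RK4: k1 = f(s_n, w_n); k2 = f(s_n + h/2, w_n + (h/2)·k1); k3 = f(s_n + h/2, w_n + (h/2)·k2); k4 = f(s_n + h, w_n + h·k3); w_{n+1} = w_n + (h/6)·(k1 + 2k2 + 2k3 + k4).
s=1.000000, w=-0.500000:
  k1 = f(1.000000, -0.500000) = 0.140000
  k2 = f(1.160000, -0.477600) = 0.155124
  k3 = f(1.160000, -0.475180) = 0.154338
  k4 = f(1.320000, -0.450612) = 0.166546
  w ← -0.500000 + (0.32/6)·(k1 + 2k2 + 2k3 + k4) = -0.450641
s=1.320000, w=-0.450641:
  k1 = f(1.320000, -0.450641) = 0.166557
  k2 = f(1.480000, -0.423992) = 0.175702
  k3 = f(1.480000, -0.422529) = 0.175096
  k4 = f(1.640000, -0.394611) = 0.181205
  w ← -0.450641 + (0.32/6)·(k1 + 2k2 + 2k3 + k4) = -0.394676
w(1.64) ≈ -0.3947

-0.3947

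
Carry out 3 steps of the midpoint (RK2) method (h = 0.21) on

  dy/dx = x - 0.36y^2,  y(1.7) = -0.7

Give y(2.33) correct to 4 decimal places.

Midpoint: k1 = f(x_n, y_n); k2 = f(x_n + h/2, y_n + (h/2)·k1); y_{n+1} = y_n + h·k2.
x=1.700000, y=-0.700000:
  k1 = f(1.700000, -0.700000) = 1.523600
  k2 = f(1.805000, -0.540022) = 1.700015
  y ← -0.700000 + 0.21·1.700015 = -0.342997
x=1.910000, y=-0.342997:
  k1 = f(1.910000, -0.342997) = 1.867647
  k2 = f(2.015000, -0.146894) = 2.007232
  y ← -0.342997 + 0.21·2.007232 = 0.078522
x=2.120000, y=0.078522:
  k1 = f(2.120000, 0.078522) = 2.117780
  k2 = f(2.225000, 0.300889) = 2.192408
  y ← 0.078522 + 0.21·2.192408 = 0.538928
y(2.33) ≈ 0.5389

0.5389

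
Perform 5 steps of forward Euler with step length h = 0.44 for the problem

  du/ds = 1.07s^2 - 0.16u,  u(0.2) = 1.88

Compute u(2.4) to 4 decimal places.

4.7684

Euler: u_{n+1} = u_n + h·f(s_n, u_n).
s=0.200000, u=1.880000: f=-0.258000 → u ← 1.880000 + 0.44·(-0.258000) = 1.766480
s=0.640000, u=1.766480: f=0.155635 → u ← 1.766480 + 0.44·0.155635 = 1.834959
s=1.080000, u=1.834959: f=0.954454 → u ← 1.834959 + 0.44·0.954454 = 2.254919
s=1.520000, u=2.254919: f=2.111341 → u ← 2.254919 + 0.44·2.111341 = 3.183909
s=1.960000, u=3.183909: f=3.601086 → u ← 3.183909 + 0.44·3.601086 = 4.768388
u(2.4) ≈ 4.7684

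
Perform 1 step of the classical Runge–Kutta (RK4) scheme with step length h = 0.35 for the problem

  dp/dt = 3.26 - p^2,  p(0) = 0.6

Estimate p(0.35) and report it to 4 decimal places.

RK4: k1 = f(t_n, p_n); k2 = f(t_n + h/2, p_n + (h/2)·k1); k3 = f(t_n + h/2, p_n + (h/2)·k2); k4 = f(t_n + h, p_n + h·k3); p_{n+1} = p_n + (h/6)·(k1 + 2k2 + 2k3 + k4).
t=0.000000, p=0.600000:
  k1 = f(0.000000, 0.600000) = 2.900000
  k2 = f(0.175000, 1.107500) = 2.033444
  k3 = f(0.175000, 0.955853) = 2.346346
  k4 = f(0.350000, 1.421221) = 1.240131
  p ← 0.600000 + (0.35/6)·(k1 + 2k2 + 2k3 + k4) = 1.352483
p(0.35) ≈ 1.3525

1.3525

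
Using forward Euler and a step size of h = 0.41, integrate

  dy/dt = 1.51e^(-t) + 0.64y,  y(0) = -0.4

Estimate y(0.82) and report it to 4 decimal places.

0.5550

Euler: y_{n+1} = y_n + h·f(t_n, y_n).
t=0.000000, y=-0.400000: f=1.254000 → y ← -0.400000 + 0.41·1.254000 = 0.114140
t=0.410000, y=0.114140: f=1.075161 → y ← 0.114140 + 0.41·1.075161 = 0.554956
y(0.82) ≈ 0.5550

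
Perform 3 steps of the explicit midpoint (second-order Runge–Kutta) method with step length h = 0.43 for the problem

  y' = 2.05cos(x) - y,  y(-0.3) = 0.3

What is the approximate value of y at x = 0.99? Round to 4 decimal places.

Midpoint: k1 = f(x_n, y_n); k2 = f(x_n + h/2, y_n + (h/2)·k1); y_{n+1} = y_n + h·k2.
x=-0.300000, y=0.300000:
  k1 = f(-0.300000, 0.300000) = 1.658440
  k2 = f(-0.085000, 0.656565) = 1.386034
  y ← 0.300000 + 0.43·1.386034 = 0.895995
x=0.130000, y=0.895995:
  k1 = f(0.130000, 0.895995) = 1.136707
  k2 = f(0.345000, 1.140387) = 0.788818
  y ← 0.895995 + 0.43·0.788818 = 1.235186
x=0.560000, y=1.235186:
  k1 = f(0.560000, 1.235186) = 0.501687
  k2 = f(0.775000, 1.343049) = 0.121514
  y ← 1.235186 + 0.43·0.121514 = 1.287437
y(0.99) ≈ 1.2874

1.2874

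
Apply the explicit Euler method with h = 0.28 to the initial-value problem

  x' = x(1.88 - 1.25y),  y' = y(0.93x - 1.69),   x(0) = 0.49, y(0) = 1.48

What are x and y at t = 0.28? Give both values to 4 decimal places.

Euler on (x,y): x_{n+1} = x_n + h·x', y_{n+1} = y_n + h·y'.
0.000000: (0.490000, 1.480000); f=(0.014700, -1.826764) → (0.494116, 0.968506)
(x(0.28), y(0.28)) ≈ (0.4941, 0.9685)

0.4941, 0.9685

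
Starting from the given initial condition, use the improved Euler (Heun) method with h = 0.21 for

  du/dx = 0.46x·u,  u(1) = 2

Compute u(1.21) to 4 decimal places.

2.2248

Heun: k1 = f(x_n, u_n); k2 = f(x_n + h, u_n + h·k1); u_{n+1} = u_n + (h/2)·(k1 + k2).
x=1.000000, u=2.000000:
  k1 = f(1.000000, 2.000000) = 0.920000
  k2 = f(1.210000, 2.193200) = 1.220735
  u ← 2.000000 + (0.21/2)·(0.920000 + 1.220735) = 2.224777
u(1.21) ≈ 2.2248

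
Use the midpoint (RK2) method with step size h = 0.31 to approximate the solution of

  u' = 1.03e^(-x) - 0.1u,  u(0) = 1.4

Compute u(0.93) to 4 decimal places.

1.8634

Midpoint: k1 = f(x_n, u_n); k2 = f(x_n + h/2, u_n + (h/2)·k1); u_{n+1} = u_n + h·k2.
x=0.000000, u=1.400000:
  k1 = f(0.000000, 1.400000) = 0.890000
  k2 = f(0.155000, 1.537950) = 0.728313
  u ← 1.400000 + 0.31·0.728313 = 1.625777
x=0.310000, u=1.625777:
  k1 = f(0.310000, 1.625777) = 0.592873
  k2 = f(0.465000, 1.717672) = 0.475212
  u ← 1.625777 + 0.31·0.475212 = 1.773093
x=0.620000, u=1.773093:
  k1 = f(0.620000, 1.773093) = 0.376774
  k2 = f(0.775000, 1.831493) = 0.291376
  u ← 1.773093 + 0.31·0.291376 = 1.863419
u(0.93) ≈ 1.8634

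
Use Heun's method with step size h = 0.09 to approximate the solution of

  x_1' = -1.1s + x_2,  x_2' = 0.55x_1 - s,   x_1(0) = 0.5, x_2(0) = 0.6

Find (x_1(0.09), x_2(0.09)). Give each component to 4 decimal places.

Heun on (x_1,x_2): k1 = f(s_n, state_n); k2 = f(s_n + h, state_n + h·k1); state_{n+1} = state_n + (h/2)·(k1 + k2).
0.000000: (0.500000, 0.600000)
  k1 = (0.600000, 0.275000)
  predictor → (0.554000, 0.624750)
  k2 = (0.525750, 0.214700)
  → (0.550659, 0.622036)
(x_1(0.09), x_2(0.09)) ≈ (0.5507, 0.6220)

0.5507, 0.6220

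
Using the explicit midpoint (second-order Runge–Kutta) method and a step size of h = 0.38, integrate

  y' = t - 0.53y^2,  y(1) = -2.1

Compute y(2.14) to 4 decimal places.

-10.5181

Midpoint: k1 = f(t_n, y_n); k2 = f(t_n + h/2, y_n + (h/2)·k1); y_{n+1} = y_n + h·k2.
t=1.000000, y=-2.100000:
  k1 = f(1.000000, -2.100000) = -1.337300
  k2 = f(1.190000, -2.354087) = -1.747115
  y ← -2.100000 + 0.38·(-1.747115) = -2.763904
t=1.380000, y=-2.763904:
  k1 = f(1.380000, -2.763904) = -2.668756
  k2 = f(1.570000, -3.270967) = -4.100590
  y ← -2.763904 + 0.38·(-4.100590) = -4.322128
t=1.760000, y=-4.322128:
  k1 = f(1.760000, -4.322128) = -8.140818
  k2 = f(1.950000, -5.868883) = -16.305209
  y ← -4.322128 + 0.38·(-16.305209) = -10.518107
y(2.14) ≈ -10.5181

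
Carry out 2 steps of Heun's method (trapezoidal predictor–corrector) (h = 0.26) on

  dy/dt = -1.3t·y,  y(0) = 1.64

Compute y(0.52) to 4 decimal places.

1.3734

Heun: k1 = f(t_n, y_n); k2 = f(t_n + h, y_n + h·k1); y_{n+1} = y_n + (h/2)·(k1 + k2).
t=0.000000, y=1.640000:
  k1 = f(0.000000, 1.640000) = 0.000000
  k2 = f(0.260000, 1.640000) = -0.554320
  y ← 1.640000 + (0.26/2)·(0.000000 + (-0.554320)) = 1.567938
t=0.260000, y=1.567938:
  k1 = f(0.260000, 1.567938) = -0.529963
  k2 = f(0.520000, 1.430148) = -0.966780
  y ← 1.567938 + (0.26/2)·(-0.529963 + (-0.966780)) = 1.373362
y(0.52) ≈ 1.3734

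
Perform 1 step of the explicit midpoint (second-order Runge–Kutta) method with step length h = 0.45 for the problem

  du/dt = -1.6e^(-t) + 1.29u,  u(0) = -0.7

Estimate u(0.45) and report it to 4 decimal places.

Midpoint: k1 = f(t_n, u_n); k2 = f(t_n + h/2, u_n + (h/2)·k1); u_{n+1} = u_n + h·k2.
t=0.000000, u=-0.700000:
  k1 = f(0.000000, -0.700000) = -2.503000
  k2 = f(0.225000, -1.263175) = -2.907122
  u ← -0.700000 + 0.45·(-2.907122) = -2.008205
u(0.45) ≈ -2.0082

-2.0082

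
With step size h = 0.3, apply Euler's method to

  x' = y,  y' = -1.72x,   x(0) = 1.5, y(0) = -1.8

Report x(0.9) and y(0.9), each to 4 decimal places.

Euler on (x,y): x_{n+1} = x_n + h·x', y_{n+1} = y_n + h·y'.
0.000000: (1.500000, -1.800000); f=(-1.800000, -2.580000) → (0.960000, -2.574000)
0.300000: (0.960000, -2.574000); f=(-2.574000, -1.651200) → (0.187800, -3.069360)
0.600000: (0.187800, -3.069360); f=(-3.069360, -0.323016) → (-0.733008, -3.166265)
(x(0.9), y(0.9)) ≈ (-0.7330, -3.1663)

-0.7330, -3.1663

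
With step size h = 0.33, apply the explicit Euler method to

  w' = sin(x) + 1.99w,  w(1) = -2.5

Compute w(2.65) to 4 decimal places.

-26.0081

Euler: w_{n+1} = w_n + h·f(x_n, w_n).
x=1.000000, w=-2.500000: f=-4.133529 → w ← -2.500000 + 0.33·(-4.133529) = -3.864065
x=1.330000, w=-3.864065: f=-6.718340 → w ← -3.864065 + 0.33·(-6.718340) = -6.081117
x=1.660000, w=-6.081117: f=-11.105398 → w ← -6.081117 + 0.33·(-11.105398) = -9.745898
x=1.990000, w=-9.745898: f=-18.480924 → w ← -9.745898 + 0.33·(-18.480924) = -15.844603
x=2.320000, w=-15.844603: f=-30.798529 → w ← -15.844603 + 0.33·(-30.798529) = -26.008118
w(2.65) ≈ -26.0081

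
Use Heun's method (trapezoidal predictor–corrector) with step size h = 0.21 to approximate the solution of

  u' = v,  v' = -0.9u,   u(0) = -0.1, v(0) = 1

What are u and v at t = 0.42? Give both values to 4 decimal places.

0.3196, 0.9581

Heun on (u,v): k1 = f(t_n, state_n); k2 = f(t_n + h, state_n + h·k1); state_{n+1} = state_n + (h/2)·(k1 + k2).
0.000000: (-0.100000, 1.000000)
  k1 = (1.000000, 0.090000)
  predictor → (0.110000, 1.018900)
  k2 = (1.018900, -0.099000)
  → (0.111984, 0.999055)
0.210000: (0.111984, 0.999055)
  k1 = (0.999055, -0.100786)
  predictor → (0.321786, 0.977890)
  k2 = (0.977890, -0.289607)
  → (0.319564, 0.958064)
(u(0.42), v(0.42)) ≈ (0.3196, 0.9581)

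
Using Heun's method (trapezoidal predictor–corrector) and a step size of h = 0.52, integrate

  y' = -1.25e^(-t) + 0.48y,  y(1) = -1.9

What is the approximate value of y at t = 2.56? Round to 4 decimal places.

Heun: k1 = f(t_n, y_n); k2 = f(t_n + h, y_n + h·k1); y_{n+1} = y_n + (h/2)·(k1 + k2).
t=1.000000, y=-1.900000:
  k1 = f(1.000000, -1.900000) = -1.371849
  k2 = f(1.520000, -2.613362) = -1.527803
  y ← -1.900000 + (0.52/2)·(-1.371849 + (-1.527803)) = -2.653910
t=1.520000, y=-2.653910:
  k1 = f(1.520000, -2.653910) = -1.547267
  k2 = f(2.040000, -3.458488) = -1.822610
  y ← -2.653910 + (0.52/2)·(-1.547267 + (-1.822610)) = -3.530078
t=2.040000, y=-3.530078:
  k1 = f(2.040000, -3.530078) = -1.856973
  k2 = f(2.560000, -4.495704) = -2.254569
  y ← -3.530078 + (0.52/2)·(-1.856973 + (-2.254569)) = -4.599079
y(2.56) ≈ -4.5991

-4.5991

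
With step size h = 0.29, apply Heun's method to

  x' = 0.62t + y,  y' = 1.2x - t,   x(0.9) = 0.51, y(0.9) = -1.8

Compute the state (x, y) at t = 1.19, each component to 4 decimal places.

Heun on (x,y): k1 = f(t_n, state_n); k2 = f(t_n + h, state_n + h·k1); state_{n+1} = state_n + (h/2)·(k1 + k2).
0.900000: (0.510000, -1.800000)
  k1 = (-1.242000, -0.288000)
  predictor → (0.149820, -1.883520)
  k2 = (-1.145720, -1.010216)
  → (0.163781, -1.988241)
(x(1.19), y(1.19)) ≈ (0.1638, -1.9882)

0.1638, -1.9882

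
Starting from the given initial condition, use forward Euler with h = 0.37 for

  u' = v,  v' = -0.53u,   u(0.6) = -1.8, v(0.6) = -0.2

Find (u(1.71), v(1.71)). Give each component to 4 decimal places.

-1.6248, 0.8769

Euler on (u,v): u_{n+1} = u_n + h·u', v_{n+1} = v_n + h·v'.
0.600000: (-1.800000, -0.200000); f=(-0.200000, 0.954000) → (-1.874000, 0.152980)
0.970000: (-1.874000, 0.152980); f=(0.152980, 0.993220) → (-1.817397, 0.520471)
1.340000: (-1.817397, 0.520471); f=(0.520471, 0.963221) → (-1.624823, 0.876863)
(u(1.71), v(1.71)) ≈ (-1.6248, 0.8769)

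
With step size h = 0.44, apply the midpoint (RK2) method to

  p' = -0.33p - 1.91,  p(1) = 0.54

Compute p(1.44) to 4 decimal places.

Midpoint: k1 = f(x_n, p_n); k2 = f(x_n + h/2, p_n + (h/2)·k1); p_{n+1} = p_n + h·k2.
x=1.000000, p=0.540000:
  k1 = f(1.000000, 0.540000) = -2.088200
  k2 = f(1.220000, 0.080596) = -1.936597
  p ← 0.540000 + 0.44·(-1.936597) = -0.312103
p(1.44) ≈ -0.3121

-0.3121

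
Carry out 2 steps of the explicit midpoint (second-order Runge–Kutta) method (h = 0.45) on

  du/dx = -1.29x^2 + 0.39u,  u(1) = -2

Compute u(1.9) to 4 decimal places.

-5.6703

Midpoint: k1 = f(x_n, u_n); k2 = f(x_n + h/2, u_n + (h/2)·k1); u_{n+1} = u_n + h·k2.
x=1.000000, u=-2.000000:
  k1 = f(1.000000, -2.000000) = -2.070000
  k2 = f(1.225000, -2.465750) = -2.897449
  u ← -2.000000 + 0.45·(-2.897449) = -3.303852
x=1.450000, u=-3.303852:
  k1 = f(1.450000, -3.303852) = -4.000727
  k2 = f(1.675000, -4.204016) = -5.258822
  u ← -3.303852 + 0.45·(-5.258822) = -5.670322
u(1.9) ≈ -5.6703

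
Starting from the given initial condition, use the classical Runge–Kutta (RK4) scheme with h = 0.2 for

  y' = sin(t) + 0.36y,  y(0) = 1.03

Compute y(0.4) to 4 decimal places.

RK4: k1 = f(t_n, y_n); k2 = f(t_n + h/2, y_n + (h/2)·k1); k3 = f(t_n + h/2, y_n + (h/2)·k2); k4 = f(t_n + h, y_n + h·k3); y_{n+1} = y_n + (h/6)·(k1 + 2k2 + 2k3 + k4).
t=0.000000, y=1.030000:
  k1 = f(0.000000, 1.030000) = 0.370800
  k2 = f(0.100000, 1.067080) = 0.483982
  k3 = f(0.100000, 1.078398) = 0.488057
  k4 = f(0.200000, 1.127611) = 0.604609
  y ← 1.030000 + (0.2/6)·(k1 + 2k2 + 2k3 + k4) = 1.127316
t=0.200000, y=1.127316:
  k1 = f(0.200000, 1.127316) = 0.604503
  k2 = f(0.300000, 1.187767) = 0.723116
  k3 = f(0.300000, 1.199628) = 0.727386
  k4 = f(0.400000, 1.272793) = 0.847624
  y ← 1.127316 + (0.2/6)·(k1 + 2k2 + 2k3 + k4) = 1.272421
y(0.4) ≈ 1.2724

1.2724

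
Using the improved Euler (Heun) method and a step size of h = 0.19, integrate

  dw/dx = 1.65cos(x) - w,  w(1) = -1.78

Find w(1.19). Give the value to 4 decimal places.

-1.3471

Heun: k1 = f(x_n, w_n); k2 = f(x_n + h, w_n + h·k1); w_{n+1} = w_n + (h/2)·(k1 + k2).
x=1.000000, w=-1.780000:
  k1 = f(1.000000, -1.780000) = 2.671499
  k2 = f(1.190000, -1.272415) = 1.885654
  w ← -1.780000 + (0.19/2)·(2.671499 + 1.885654) = -1.347070
w(1.19) ≈ -1.3471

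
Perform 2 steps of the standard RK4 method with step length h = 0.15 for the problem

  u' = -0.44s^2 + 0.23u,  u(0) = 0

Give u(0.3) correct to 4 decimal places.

RK4: k1 = f(s_n, u_n); k2 = f(s_n + h/2, u_n + (h/2)·k1); k3 = f(s_n + h/2, u_n + (h/2)·k2); k4 = f(s_n + h, u_n + h·k3); u_{n+1} = u_n + (h/6)·(k1 + 2k2 + 2k3 + k4).
s=0.000000, u=0.000000:
  k1 = f(0.000000, 0.000000) = 0.000000
  k2 = f(0.075000, 0.000000) = -0.002475
  k3 = f(0.075000, -0.000186) = -0.002518
  k4 = f(0.150000, -0.000378) = -0.009987
  u ← 0.000000 + (0.15/6)·(k1 + 2k2 + 2k3 + k4) = -0.000499
s=0.150000, u=-0.000499:
  k1 = f(0.150000, -0.000499) = -0.010015
  k2 = f(0.225000, -0.001250) = -0.022563
  k3 = f(0.225000, -0.002192) = -0.022779
  k4 = f(0.300000, -0.003916) = -0.040501
  u ← -0.000499 + (0.15/6)·(k1 + 2k2 + 2k3 + k4) = -0.004029
u(0.3) ≈ -0.0040

-0.0040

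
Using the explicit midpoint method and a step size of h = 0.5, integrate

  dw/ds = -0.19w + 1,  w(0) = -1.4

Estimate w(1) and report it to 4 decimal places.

-0.2487

Midpoint: k1 = f(s_n, w_n); k2 = f(s_n + h/2, w_n + (h/2)·k1); w_{n+1} = w_n + h·k2.
s=0.000000, w=-1.400000:
  k1 = f(0.000000, -1.400000) = 1.266000
  k2 = f(0.250000, -1.083500) = 1.205865
  w ← -1.400000 + 0.5·1.205865 = -0.797067
s=0.500000, w=-0.797067:
  k1 = f(0.500000, -0.797067) = 1.151443
  k2 = f(0.750000, -0.509207) = 1.096749
  w ← -0.797067 + 0.5·1.096749 = -0.248693
w(1) ≈ -0.2487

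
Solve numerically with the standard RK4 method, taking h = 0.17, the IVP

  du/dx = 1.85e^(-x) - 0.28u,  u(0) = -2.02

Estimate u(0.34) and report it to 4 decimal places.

-1.3293

RK4: k1 = f(x_n, u_n); k2 = f(x_n + h/2, u_n + (h/2)·k1); k3 = f(x_n + h/2, u_n + (h/2)·k2); k4 = f(x_n + h, u_n + h·k3); u_{n+1} = u_n + (h/6)·(k1 + 2k2 + 2k3 + k4).
x=0.000000, u=-2.020000:
  k1 = f(0.000000, -2.020000) = 2.415600
  k2 = f(0.085000, -1.814674) = 2.207356
  k3 = f(0.085000, -1.832375) = 2.212313
  k4 = f(0.170000, -1.643907) = 2.021074
  u ← -2.020000 + (0.17/6)·(k1 + 2k2 + 2k3 + k4) = -1.643846
x=0.170000, u=-1.643846:
  k1 = f(0.170000, -1.643846) = 2.021057
  k2 = f(0.255000, -1.472056) = 1.845771
  k3 = f(0.255000, -1.486956) = 1.849943
  k4 = f(0.340000, -1.329356) = 1.688995
  u ← -1.643846 + (0.17/6)·(k1 + 2k2 + 2k3 + k4) = -1.329304
u(0.34) ≈ -1.3293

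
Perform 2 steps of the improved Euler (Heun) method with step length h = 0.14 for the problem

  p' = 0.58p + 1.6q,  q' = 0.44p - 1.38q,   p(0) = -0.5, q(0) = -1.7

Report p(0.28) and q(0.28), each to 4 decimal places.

Heun on (p,q): k1 = f(t_n, state_n); k2 = f(t_n + h, state_n + h·k1); state_{n+1} = state_n + (h/2)·(k1 + k2).
0.000000: (-0.500000, -1.700000)
  k1 = (-3.010000, 2.126000)
  predictor → (-0.921400, -1.402360)
  k2 = (-2.778188, 1.529841)
  → (-0.905173, -1.444091)
0.140000: (-0.905173, -1.444091)
  k1 = (-2.835546, 1.594570)
  predictor → (-1.302150, -1.220851)
  k2 = (-2.708609, 1.111829)
  → (-1.293264, -1.254643)
(p(0.28), q(0.28)) ≈ (-1.2933, -1.2546)

-1.2933, -1.2546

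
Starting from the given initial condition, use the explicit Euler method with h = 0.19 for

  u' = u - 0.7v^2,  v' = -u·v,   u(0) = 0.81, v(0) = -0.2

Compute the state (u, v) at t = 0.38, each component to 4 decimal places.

1.1369, -0.1384

Euler on (u,v): u_{n+1} = u_n + h·u', v_{n+1} = v_n + h·v'.
0.000000: (0.810000, -0.200000); f=(0.782000, 0.162000) → (0.958580, -0.169220)
0.190000: (0.958580, -0.169220); f=(0.938535, 0.162211) → (1.136902, -0.138400)
(u(0.38), v(0.38)) ≈ (1.1369, -0.1384)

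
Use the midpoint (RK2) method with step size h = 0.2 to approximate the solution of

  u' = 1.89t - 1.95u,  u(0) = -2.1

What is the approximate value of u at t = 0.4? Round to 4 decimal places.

Midpoint: k1 = f(t_n, u_n); k2 = f(t_n + h/2, u_n + (h/2)·k1); u_{n+1} = u_n + h·k2.
t=0.000000, u=-2.100000:
  k1 = f(0.000000, -2.100000) = 4.095000
  k2 = f(0.100000, -1.690500) = 3.485475
  u ← -2.100000 + 0.2·3.485475 = -1.402905
t=0.200000, u=-1.402905:
  k1 = f(0.200000, -1.402905) = 3.113665
  k2 = f(0.300000, -1.091539) = 2.695500
  u ← -1.402905 + 0.2·2.695500 = -0.863805
u(0.4) ≈ -0.8638

-0.8638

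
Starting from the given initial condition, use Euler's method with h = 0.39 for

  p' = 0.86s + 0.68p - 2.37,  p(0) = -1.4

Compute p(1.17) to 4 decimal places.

Euler: p_{n+1} = p_n + h·f(s_n, p_n).
s=0.000000, p=-1.400000: f=-3.322000 → p ← -1.400000 + 0.39·(-3.322000) = -2.695580
s=0.390000, p=-2.695580: f=-3.867594 → p ← -2.695580 + 0.39·(-3.867594) = -4.203942
s=0.780000, p=-4.203942: f=-4.557880 → p ← -4.203942 + 0.39·(-4.557880) = -5.981515
p(1.17) ≈ -5.9815

-5.9815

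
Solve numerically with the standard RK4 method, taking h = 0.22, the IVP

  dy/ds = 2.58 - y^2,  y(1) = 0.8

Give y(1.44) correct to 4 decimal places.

1.3636

RK4: k1 = f(s_n, y_n); k2 = f(s_n + h/2, y_n + (h/2)·k1); k3 = f(s_n + h/2, y_n + (h/2)·k2); k4 = f(s_n + h, y_n + h·k3); y_{n+1} = y_n + (h/6)·(k1 + 2k2 + 2k3 + k4).
s=1.000000, y=0.800000:
  k1 = f(1.000000, 0.800000) = 1.940000
  k2 = f(1.110000, 1.013400) = 1.553020
  k3 = f(1.110000, 0.970832) = 1.637485
  k4 = f(1.220000, 1.160247) = 1.233828
  y ← 0.800000 + (0.22/6)·(k1 + 2k2 + 2k3 + k4) = 1.150344
s=1.220000, y=1.150344:
  k1 = f(1.220000, 1.150344) = 1.256709
  k2 = f(1.330000, 1.288582) = 0.919556
  k3 = f(1.330000, 1.251495) = 1.013760
  k4 = f(1.440000, 1.373371) = 0.693852
  y ← 1.150344 + (0.22/6)·(k1 + 2k2 + 2k3 + k4) = 1.363641
y(1.44) ≈ 1.3636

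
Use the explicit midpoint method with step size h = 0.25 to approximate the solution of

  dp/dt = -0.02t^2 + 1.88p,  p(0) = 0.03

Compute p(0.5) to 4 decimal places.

0.0740

Midpoint: k1 = f(t_n, p_n); k2 = f(t_n + h/2, p_n + (h/2)·k1); p_{n+1} = p_n + h·k2.
t=0.000000, p=0.030000:
  k1 = f(0.000000, 0.030000) = 0.056400
  k2 = f(0.125000, 0.037050) = 0.069342
  p ← 0.030000 + 0.25·0.069342 = 0.047335
t=0.250000, p=0.047335:
  k1 = f(0.250000, 0.047335) = 0.087741
  k2 = f(0.375000, 0.058303) = 0.106797
  p ← 0.047335 + 0.25·0.106797 = 0.074035
p(0.5) ≈ 0.0740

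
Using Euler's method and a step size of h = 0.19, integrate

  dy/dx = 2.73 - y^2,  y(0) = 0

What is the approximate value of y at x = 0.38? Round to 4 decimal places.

0.9863

Euler: y_{n+1} = y_n + h·f(x_n, y_n).
x=0.000000, y=0.000000: f=2.730000 → y ← 0.000000 + 0.19·2.730000 = 0.518700
x=0.190000, y=0.518700: f=2.460950 → y ← 0.518700 + 0.19·2.460950 = 0.986281
y(0.38) ≈ 0.9863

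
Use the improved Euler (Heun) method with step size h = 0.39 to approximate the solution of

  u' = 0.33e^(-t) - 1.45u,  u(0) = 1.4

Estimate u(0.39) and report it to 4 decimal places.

0.9037

Heun: k1 = f(t_n, u_n); k2 = f(t_n + h, u_n + h·k1); u_{n+1} = u_n + (h/2)·(k1 + k2).
t=0.000000, u=1.400000:
  k1 = f(0.000000, 1.400000) = -1.700000
  k2 = f(0.390000, 0.737000) = -0.845221
  u ← 1.400000 + (0.39/2)·(-1.700000 + (-0.845221)) = 0.903682
u(0.39) ≈ 0.9037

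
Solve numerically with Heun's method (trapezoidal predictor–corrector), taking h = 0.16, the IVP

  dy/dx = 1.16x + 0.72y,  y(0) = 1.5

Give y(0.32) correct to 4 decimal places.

Heun: k1 = f(x_n, y_n); k2 = f(x_n + h, y_n + h·k1); y_{n+1} = y_n + (h/2)·(k1 + k2).
x=0.000000, y=1.500000:
  k1 = f(0.000000, 1.500000) = 1.080000
  k2 = f(0.160000, 1.672800) = 1.390016
  y ← 1.500000 + (0.16/2)·(1.080000 + 1.390016) = 1.697601
x=0.160000, y=1.697601:
  k1 = f(0.160000, 1.697601) = 1.407873
  k2 = f(0.320000, 1.922861) = 1.755660
  y ← 1.697601 + (0.16/2)·(1.407873 + 1.755660) = 1.950684
y(0.32) ≈ 1.9507

1.9507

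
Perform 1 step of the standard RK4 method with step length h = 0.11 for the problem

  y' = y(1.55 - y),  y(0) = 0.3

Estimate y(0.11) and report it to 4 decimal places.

0.3434

RK4: k1 = f(t_n, y_n); k2 = f(t_n + h/2, y_n + (h/2)·k1); k3 = f(t_n + h/2, y_n + (h/2)·k2); k4 = f(t_n + h, y_n + h·k3); y_{n+1} = y_n + (h/6)·(k1 + 2k2 + 2k3 + k4).
t=0.000000, y=0.300000:
  k1 = f(0.000000, 0.300000) = 0.375000
  k2 = f(0.055000, 0.320625) = 0.394168
  k3 = f(0.055000, 0.321679) = 0.395125
  k4 = f(0.110000, 0.343464) = 0.414401
  y ← 0.300000 + (0.11/6)·(k1 + 2k2 + 2k3 + k4) = 0.343413
y(0.11) ≈ 0.3434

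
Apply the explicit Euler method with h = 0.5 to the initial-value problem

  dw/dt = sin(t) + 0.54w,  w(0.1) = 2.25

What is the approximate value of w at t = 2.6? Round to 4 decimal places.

9.9268

Euler: w_{n+1} = w_n + h·f(t_n, w_n).
t=0.100000, w=2.250000: f=1.314833 → w ← 2.250000 + 0.5·1.314833 = 2.907417
t=0.600000, w=2.907417: f=2.134647 → w ← 2.907417 + 0.5·2.134647 = 3.974740
t=1.100000, w=3.974740: f=3.037567 → w ← 3.974740 + 0.5·3.037567 = 5.493524
t=1.600000, w=5.493524: f=3.966077 → w ← 5.493524 + 0.5·3.966077 = 7.476562
t=2.100000, w=7.476562: f=4.900553 → w ← 7.476562 + 0.5·4.900553 = 9.926839
w(2.6) ≈ 9.9268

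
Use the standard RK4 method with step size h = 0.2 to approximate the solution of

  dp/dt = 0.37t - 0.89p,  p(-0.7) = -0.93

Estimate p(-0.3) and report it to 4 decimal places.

-0.7122

RK4: k1 = f(t_n, p_n); k2 = f(t_n + h/2, p_n + (h/2)·k1); k3 = f(t_n + h/2, p_n + (h/2)·k2); k4 = f(t_n + h, p_n + h·k3); p_{n+1} = p_n + (h/6)·(k1 + 2k2 + 2k3 + k4).
t=-0.700000, p=-0.930000:
  k1 = f(-0.700000, -0.930000) = 0.568700
  k2 = f(-0.600000, -0.873130) = 0.555086
  k3 = f(-0.600000, -0.874491) = 0.556297
  k4 = f(-0.500000, -0.818741) = 0.543679
  p ← -0.930000 + (0.2/6)·(k1 + 2k2 + 2k3 + k4) = -0.818828
t=-0.500000, p=-0.818828:
  k1 = f(-0.500000, -0.818828) = 0.543757
  k2 = f(-0.400000, -0.764453) = 0.532363
  k3 = f(-0.400000, -0.765592) = 0.533377
  k4 = f(-0.300000, -0.712153) = 0.522816
  p ← -0.818828 + (0.2/6)·(k1 + 2k2 + 2k3 + k4) = -0.712227
p(-0.3) ≈ -0.7122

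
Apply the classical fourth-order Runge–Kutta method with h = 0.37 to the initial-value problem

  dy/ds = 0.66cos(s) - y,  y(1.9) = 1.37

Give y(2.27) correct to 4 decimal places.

RK4: k1 = f(s_n, y_n); k2 = f(s_n + h/2, y_n + (h/2)·k1); k3 = f(s_n + h/2, y_n + (h/2)·k2); k4 = f(s_n + h, y_n + h·k3); y_{n+1} = y_n + (h/6)·(k1 + 2k2 + 2k3 + k4).
s=1.900000, y=1.370000:
  k1 = f(1.900000, 1.370000) = -1.583371
  k2 = f(2.085000, 1.077076) = -1.401692
  k3 = f(2.085000, 1.110687) = -1.435303
  k4 = f(2.270000, 0.838938) = -1.263720
  y ← 1.370000 + (0.37/6)·(k1 + 2k2 + 2k3 + k4) = 0.844533
y(2.27) ≈ 0.8445

0.8445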